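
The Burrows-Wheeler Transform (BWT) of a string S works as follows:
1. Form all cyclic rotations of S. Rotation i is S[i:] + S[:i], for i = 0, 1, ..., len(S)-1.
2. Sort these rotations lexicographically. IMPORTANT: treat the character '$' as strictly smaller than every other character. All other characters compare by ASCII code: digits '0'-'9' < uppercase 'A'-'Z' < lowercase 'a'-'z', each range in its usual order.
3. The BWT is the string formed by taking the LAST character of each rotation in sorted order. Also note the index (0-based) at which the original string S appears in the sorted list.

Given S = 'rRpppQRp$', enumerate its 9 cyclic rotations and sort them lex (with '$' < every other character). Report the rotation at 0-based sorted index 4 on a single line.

All 9 rotations (rotation i = S[i:]+S[:i]):
  rot[0] = rRpppQRp$
  rot[1] = RpppQRp$r
  rot[2] = pppQRp$rR
  rot[3] = ppQRp$rRp
  rot[4] = pQRp$rRpp
  rot[5] = QRp$rRppp
  rot[6] = Rp$rRpppQ
  rot[7] = p$rRpppQR
  rot[8] = $rRpppQRp
Sorted (with $ < everything):
  sorted[0] = $rRpppQRp
  sorted[1] = QRp$rRppp
  sorted[2] = Rp$rRpppQ
  sorted[3] = RpppQRp$r
  sorted[4] = p$rRpppQR
  sorted[5] = pQRp$rRpp
  sorted[6] = ppQRp$rRp
  sorted[7] = pppQRp$rR
  sorted[8] = rRpppQRp$
sorted[4] = p$rRpppQR

Answer: p$rRpppQR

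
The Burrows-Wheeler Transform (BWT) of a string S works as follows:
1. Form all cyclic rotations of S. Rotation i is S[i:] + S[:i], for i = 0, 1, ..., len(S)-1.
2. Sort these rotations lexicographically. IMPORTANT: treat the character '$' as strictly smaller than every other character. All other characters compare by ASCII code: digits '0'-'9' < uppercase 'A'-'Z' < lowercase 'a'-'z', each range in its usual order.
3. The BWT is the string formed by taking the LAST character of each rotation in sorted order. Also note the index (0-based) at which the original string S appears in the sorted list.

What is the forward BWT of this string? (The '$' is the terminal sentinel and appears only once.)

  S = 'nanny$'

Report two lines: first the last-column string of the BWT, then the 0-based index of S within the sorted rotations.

Answer: yn$ann
2

Derivation:
All 6 rotations (rotation i = S[i:]+S[:i]):
  rot[0] = nanny$
  rot[1] = anny$n
  rot[2] = nny$na
  rot[3] = ny$nan
  rot[4] = y$nann
  rot[5] = $nanny
Sorted (with $ < everything):
  sorted[0] = $nanny  (last char: 'y')
  sorted[1] = anny$n  (last char: 'n')
  sorted[2] = nanny$  (last char: '$')
  sorted[3] = nny$na  (last char: 'a')
  sorted[4] = ny$nan  (last char: 'n')
  sorted[5] = y$nann  (last char: 'n')
Last column: yn$ann
Original string S is at sorted index 2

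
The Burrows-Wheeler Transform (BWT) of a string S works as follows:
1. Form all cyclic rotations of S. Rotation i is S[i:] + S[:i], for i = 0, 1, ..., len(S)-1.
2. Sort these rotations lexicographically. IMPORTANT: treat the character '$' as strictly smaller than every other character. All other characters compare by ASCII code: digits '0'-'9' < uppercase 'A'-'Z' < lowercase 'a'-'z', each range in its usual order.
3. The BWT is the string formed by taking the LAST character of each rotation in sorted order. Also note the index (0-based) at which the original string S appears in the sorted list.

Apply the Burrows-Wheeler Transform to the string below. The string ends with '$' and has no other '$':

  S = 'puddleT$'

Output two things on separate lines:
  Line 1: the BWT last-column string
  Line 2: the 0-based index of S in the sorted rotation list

Answer: Teudld$p
6

Derivation:
All 8 rotations (rotation i = S[i:]+S[:i]):
  rot[0] = puddleT$
  rot[1] = uddleT$p
  rot[2] = ddleT$pu
  rot[3] = dleT$pud
  rot[4] = leT$pudd
  rot[5] = eT$puddl
  rot[6] = T$puddle
  rot[7] = $puddleT
Sorted (with $ < everything):
  sorted[0] = $puddleT  (last char: 'T')
  sorted[1] = T$puddle  (last char: 'e')
  sorted[2] = ddleT$pu  (last char: 'u')
  sorted[3] = dleT$pud  (last char: 'd')
  sorted[4] = eT$puddl  (last char: 'l')
  sorted[5] = leT$pudd  (last char: 'd')
  sorted[6] = puddleT$  (last char: '$')
  sorted[7] = uddleT$p  (last char: 'p')
Last column: Teudld$p
Original string S is at sorted index 6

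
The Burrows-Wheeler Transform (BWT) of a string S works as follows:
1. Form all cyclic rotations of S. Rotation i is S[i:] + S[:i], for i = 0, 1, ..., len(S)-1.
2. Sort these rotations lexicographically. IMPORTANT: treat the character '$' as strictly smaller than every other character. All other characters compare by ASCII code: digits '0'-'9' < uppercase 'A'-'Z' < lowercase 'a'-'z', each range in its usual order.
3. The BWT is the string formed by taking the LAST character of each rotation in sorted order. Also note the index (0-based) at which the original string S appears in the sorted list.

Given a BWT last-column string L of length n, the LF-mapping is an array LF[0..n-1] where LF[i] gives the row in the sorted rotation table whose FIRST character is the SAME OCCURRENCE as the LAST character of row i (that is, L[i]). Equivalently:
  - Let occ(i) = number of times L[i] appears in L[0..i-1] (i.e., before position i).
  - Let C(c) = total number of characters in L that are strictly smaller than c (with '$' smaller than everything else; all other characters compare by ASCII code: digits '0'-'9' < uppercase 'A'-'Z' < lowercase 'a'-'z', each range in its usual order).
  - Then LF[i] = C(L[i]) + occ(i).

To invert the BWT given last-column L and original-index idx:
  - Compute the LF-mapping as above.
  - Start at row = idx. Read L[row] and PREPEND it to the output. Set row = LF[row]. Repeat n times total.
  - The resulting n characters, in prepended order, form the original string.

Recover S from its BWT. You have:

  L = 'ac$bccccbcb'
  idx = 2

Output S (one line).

Answer: bbccbcccca$

Derivation:
LF mapping: 1 5 0 2 6 7 8 9 3 10 4
Walk LF starting at row 2, prepending L[row]:
  step 1: row=2, L[2]='$', prepend. Next row=LF[2]=0
  step 2: row=0, L[0]='a', prepend. Next row=LF[0]=1
  step 3: row=1, L[1]='c', prepend. Next row=LF[1]=5
  step 4: row=5, L[5]='c', prepend. Next row=LF[5]=7
  step 5: row=7, L[7]='c', prepend. Next row=LF[7]=9
  step 6: row=9, L[9]='c', prepend. Next row=LF[9]=10
  step 7: row=10, L[10]='b', prepend. Next row=LF[10]=4
  step 8: row=4, L[4]='c', prepend. Next row=LF[4]=6
  step 9: row=6, L[6]='c', prepend. Next row=LF[6]=8
  step 10: row=8, L[8]='b', prepend. Next row=LF[8]=3
  step 11: row=3, L[3]='b', prepend. Next row=LF[3]=2
Reversed output: bbccbcccca$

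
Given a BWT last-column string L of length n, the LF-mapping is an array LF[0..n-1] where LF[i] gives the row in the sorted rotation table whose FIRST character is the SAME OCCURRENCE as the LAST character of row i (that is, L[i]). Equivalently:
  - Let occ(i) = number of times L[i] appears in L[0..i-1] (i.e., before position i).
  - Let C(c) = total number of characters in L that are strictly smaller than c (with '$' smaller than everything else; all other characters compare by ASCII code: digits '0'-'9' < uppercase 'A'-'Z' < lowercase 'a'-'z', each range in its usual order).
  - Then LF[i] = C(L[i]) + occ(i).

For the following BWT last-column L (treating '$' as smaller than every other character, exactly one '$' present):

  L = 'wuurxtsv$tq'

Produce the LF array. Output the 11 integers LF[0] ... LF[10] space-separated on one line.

Char counts: '$':1, 'q':1, 'r':1, 's':1, 't':2, 'u':2, 'v':1, 'w':1, 'x':1
C (first-col start): C('$')=0, C('q')=1, C('r')=2, C('s')=3, C('t')=4, C('u')=6, C('v')=8, C('w')=9, C('x')=10
L[0]='w': occ=0, LF[0]=C('w')+0=9+0=9
L[1]='u': occ=0, LF[1]=C('u')+0=6+0=6
L[2]='u': occ=1, LF[2]=C('u')+1=6+1=7
L[3]='r': occ=0, LF[3]=C('r')+0=2+0=2
L[4]='x': occ=0, LF[4]=C('x')+0=10+0=10
L[5]='t': occ=0, LF[5]=C('t')+0=4+0=4
L[6]='s': occ=0, LF[6]=C('s')+0=3+0=3
L[7]='v': occ=0, LF[7]=C('v')+0=8+0=8
L[8]='$': occ=0, LF[8]=C('$')+0=0+0=0
L[9]='t': occ=1, LF[9]=C('t')+1=4+1=5
L[10]='q': occ=0, LF[10]=C('q')+0=1+0=1

Answer: 9 6 7 2 10 4 3 8 0 5 1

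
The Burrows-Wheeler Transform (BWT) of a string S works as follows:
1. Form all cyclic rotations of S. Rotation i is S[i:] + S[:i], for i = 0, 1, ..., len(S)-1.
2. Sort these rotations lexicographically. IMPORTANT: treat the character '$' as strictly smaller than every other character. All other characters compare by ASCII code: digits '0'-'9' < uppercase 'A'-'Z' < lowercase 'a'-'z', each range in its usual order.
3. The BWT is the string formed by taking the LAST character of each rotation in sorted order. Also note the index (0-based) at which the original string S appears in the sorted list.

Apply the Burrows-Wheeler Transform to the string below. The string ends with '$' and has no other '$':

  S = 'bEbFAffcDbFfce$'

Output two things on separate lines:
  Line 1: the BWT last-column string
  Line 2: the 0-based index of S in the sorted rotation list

Answer: eFcbbb$EDffcfFA
6

Derivation:
All 15 rotations (rotation i = S[i:]+S[:i]):
  rot[0] = bEbFAffcDbFfce$
  rot[1] = EbFAffcDbFfce$b
  rot[2] = bFAffcDbFfce$bE
  rot[3] = FAffcDbFfce$bEb
  rot[4] = AffcDbFfce$bEbF
  rot[5] = ffcDbFfce$bEbFA
  rot[6] = fcDbFfce$bEbFAf
  rot[7] = cDbFfce$bEbFAff
  rot[8] = DbFfce$bEbFAffc
  rot[9] = bFfce$bEbFAffcD
  rot[10] = Ffce$bEbFAffcDb
  rot[11] = fce$bEbFAffcDbF
  rot[12] = ce$bEbFAffcDbFf
  rot[13] = e$bEbFAffcDbFfc
  rot[14] = $bEbFAffcDbFfce
Sorted (with $ < everything):
  sorted[0] = $bEbFAffcDbFfce  (last char: 'e')
  sorted[1] = AffcDbFfce$bEbF  (last char: 'F')
  sorted[2] = DbFfce$bEbFAffc  (last char: 'c')
  sorted[3] = EbFAffcDbFfce$b  (last char: 'b')
  sorted[4] = FAffcDbFfce$bEb  (last char: 'b')
  sorted[5] = Ffce$bEbFAffcDb  (last char: 'b')
  sorted[6] = bEbFAffcDbFfce$  (last char: '$')
  sorted[7] = bFAffcDbFfce$bE  (last char: 'E')
  sorted[8] = bFfce$bEbFAffcD  (last char: 'D')
  sorted[9] = cDbFfce$bEbFAff  (last char: 'f')
  sorted[10] = ce$bEbFAffcDbFf  (last char: 'f')
  sorted[11] = e$bEbFAffcDbFfc  (last char: 'c')
  sorted[12] = fcDbFfce$bEbFAf  (last char: 'f')
  sorted[13] = fce$bEbFAffcDbF  (last char: 'F')
  sorted[14] = ffcDbFfce$bEbFA  (last char: 'A')
Last column: eFcbbb$EDffcfFA
Original string S is at sorted index 6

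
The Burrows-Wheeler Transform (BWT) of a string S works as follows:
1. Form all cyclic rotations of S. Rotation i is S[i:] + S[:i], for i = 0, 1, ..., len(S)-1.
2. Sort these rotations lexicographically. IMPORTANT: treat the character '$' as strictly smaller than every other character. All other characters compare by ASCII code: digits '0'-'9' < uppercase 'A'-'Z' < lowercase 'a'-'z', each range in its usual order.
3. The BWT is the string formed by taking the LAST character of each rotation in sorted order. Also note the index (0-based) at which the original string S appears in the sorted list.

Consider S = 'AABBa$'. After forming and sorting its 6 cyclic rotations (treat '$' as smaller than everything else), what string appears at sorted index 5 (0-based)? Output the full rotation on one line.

All 6 rotations (rotation i = S[i:]+S[:i]):
  rot[0] = AABBa$
  rot[1] = ABBa$A
  rot[2] = BBa$AA
  rot[3] = Ba$AAB
  rot[4] = a$AABB
  rot[5] = $AABBa
Sorted (with $ < everything):
  sorted[0] = $AABBa
  sorted[1] = AABBa$
  sorted[2] = ABBa$A
  sorted[3] = BBa$AA
  sorted[4] = Ba$AAB
  sorted[5] = a$AABB
sorted[5] = a$AABB

Answer: a$AABB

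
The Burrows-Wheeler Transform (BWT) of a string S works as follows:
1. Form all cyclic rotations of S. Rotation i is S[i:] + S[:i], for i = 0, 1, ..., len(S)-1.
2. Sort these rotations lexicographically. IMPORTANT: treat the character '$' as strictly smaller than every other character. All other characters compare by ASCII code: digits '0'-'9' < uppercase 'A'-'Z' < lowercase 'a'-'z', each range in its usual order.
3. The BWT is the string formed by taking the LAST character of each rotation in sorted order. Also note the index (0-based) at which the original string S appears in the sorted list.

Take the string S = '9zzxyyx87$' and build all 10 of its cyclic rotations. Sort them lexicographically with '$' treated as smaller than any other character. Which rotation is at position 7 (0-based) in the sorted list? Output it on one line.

All 10 rotations (rotation i = S[i:]+S[:i]):
  rot[0] = 9zzxyyx87$
  rot[1] = zzxyyx87$9
  rot[2] = zxyyx87$9z
  rot[3] = xyyx87$9zz
  rot[4] = yyx87$9zzx
  rot[5] = yx87$9zzxy
  rot[6] = x87$9zzxyy
  rot[7] = 87$9zzxyyx
  rot[8] = 7$9zzxyyx8
  rot[9] = $9zzxyyx87
Sorted (with $ < everything):
  sorted[0] = $9zzxyyx87
  sorted[1] = 7$9zzxyyx8
  sorted[2] = 87$9zzxyyx
  sorted[3] = 9zzxyyx87$
  sorted[4] = x87$9zzxyy
  sorted[5] = xyyx87$9zz
  sorted[6] = yx87$9zzxy
  sorted[7] = yyx87$9zzx
  sorted[8] = zxyyx87$9z
  sorted[9] = zzxyyx87$9
sorted[7] = yyx87$9zzx

Answer: yyx87$9zzx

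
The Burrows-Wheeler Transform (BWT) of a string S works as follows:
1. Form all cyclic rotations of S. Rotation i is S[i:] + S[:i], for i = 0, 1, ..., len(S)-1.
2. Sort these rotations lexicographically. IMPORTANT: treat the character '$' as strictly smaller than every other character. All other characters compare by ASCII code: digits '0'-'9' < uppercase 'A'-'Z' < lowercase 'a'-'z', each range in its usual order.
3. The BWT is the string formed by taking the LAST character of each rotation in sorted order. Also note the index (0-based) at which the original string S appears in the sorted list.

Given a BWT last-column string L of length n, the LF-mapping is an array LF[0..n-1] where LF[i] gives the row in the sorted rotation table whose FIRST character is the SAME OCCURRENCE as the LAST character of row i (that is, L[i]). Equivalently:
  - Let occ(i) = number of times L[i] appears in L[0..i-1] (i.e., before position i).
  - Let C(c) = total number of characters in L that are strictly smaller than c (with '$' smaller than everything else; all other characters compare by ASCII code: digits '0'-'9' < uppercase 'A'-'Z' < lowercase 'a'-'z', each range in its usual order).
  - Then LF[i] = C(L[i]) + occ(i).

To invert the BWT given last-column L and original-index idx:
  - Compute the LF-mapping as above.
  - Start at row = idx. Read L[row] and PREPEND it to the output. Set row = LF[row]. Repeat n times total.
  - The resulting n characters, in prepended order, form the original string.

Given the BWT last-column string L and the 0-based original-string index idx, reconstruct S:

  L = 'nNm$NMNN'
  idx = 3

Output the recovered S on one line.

LF mapping: 7 2 6 0 3 1 4 5
Walk LF starting at row 3, prepending L[row]:
  step 1: row=3, L[3]='$', prepend. Next row=LF[3]=0
  step 2: row=0, L[0]='n', prepend. Next row=LF[0]=7
  step 3: row=7, L[7]='N', prepend. Next row=LF[7]=5
  step 4: row=5, L[5]='M', prepend. Next row=LF[5]=1
  step 5: row=1, L[1]='N', prepend. Next row=LF[1]=2
  step 6: row=2, L[2]='m', prepend. Next row=LF[2]=6
  step 7: row=6, L[6]='N', prepend. Next row=LF[6]=4
  step 8: row=4, L[4]='N', prepend. Next row=LF[4]=3
Reversed output: NNmNMNn$

Answer: NNmNMNn$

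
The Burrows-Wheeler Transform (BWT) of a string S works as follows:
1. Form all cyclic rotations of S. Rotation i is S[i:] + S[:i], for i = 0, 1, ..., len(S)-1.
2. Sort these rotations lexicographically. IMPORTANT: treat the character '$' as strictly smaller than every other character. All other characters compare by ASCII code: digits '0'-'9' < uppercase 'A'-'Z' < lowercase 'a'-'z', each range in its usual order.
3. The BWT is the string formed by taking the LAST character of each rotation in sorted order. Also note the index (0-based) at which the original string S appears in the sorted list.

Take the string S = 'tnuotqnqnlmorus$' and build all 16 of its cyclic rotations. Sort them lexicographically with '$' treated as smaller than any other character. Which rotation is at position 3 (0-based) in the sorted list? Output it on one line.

All 16 rotations (rotation i = S[i:]+S[:i]):
  rot[0] = tnuotqnqnlmorus$
  rot[1] = nuotqnqnlmorus$t
  rot[2] = uotqnqnlmorus$tn
  rot[3] = otqnqnlmorus$tnu
  rot[4] = tqnqnlmorus$tnuo
  rot[5] = qnqnlmorus$tnuot
  rot[6] = nqnlmorus$tnuotq
  rot[7] = qnlmorus$tnuotqn
  rot[8] = nlmorus$tnuotqnq
  rot[9] = lmorus$tnuotqnqn
  rot[10] = morus$tnuotqnqnl
  rot[11] = orus$tnuotqnqnlm
  rot[12] = rus$tnuotqnqnlmo
  rot[13] = us$tnuotqnqnlmor
  rot[14] = s$tnuotqnqnlmoru
  rot[15] = $tnuotqnqnlmorus
Sorted (with $ < everything):
  sorted[0] = $tnuotqnqnlmorus
  sorted[1] = lmorus$tnuotqnqn
  sorted[2] = morus$tnuotqnqnl
  sorted[3] = nlmorus$tnuotqnq
  sorted[4] = nqnlmorus$tnuotq
  sorted[5] = nuotqnqnlmorus$t
  sorted[6] = orus$tnuotqnqnlm
  sorted[7] = otqnqnlmorus$tnu
  sorted[8] = qnlmorus$tnuotqn
  sorted[9] = qnqnlmorus$tnuot
  sorted[10] = rus$tnuotqnqnlmo
  sorted[11] = s$tnuotqnqnlmoru
  sorted[12] = tnuotqnqnlmorus$
  sorted[13] = tqnqnlmorus$tnuo
  sorted[14] = uotqnqnlmorus$tn
  sorted[15] = us$tnuotqnqnlmor
sorted[3] = nlmorus$tnuotqnq

Answer: nlmorus$tnuotqnq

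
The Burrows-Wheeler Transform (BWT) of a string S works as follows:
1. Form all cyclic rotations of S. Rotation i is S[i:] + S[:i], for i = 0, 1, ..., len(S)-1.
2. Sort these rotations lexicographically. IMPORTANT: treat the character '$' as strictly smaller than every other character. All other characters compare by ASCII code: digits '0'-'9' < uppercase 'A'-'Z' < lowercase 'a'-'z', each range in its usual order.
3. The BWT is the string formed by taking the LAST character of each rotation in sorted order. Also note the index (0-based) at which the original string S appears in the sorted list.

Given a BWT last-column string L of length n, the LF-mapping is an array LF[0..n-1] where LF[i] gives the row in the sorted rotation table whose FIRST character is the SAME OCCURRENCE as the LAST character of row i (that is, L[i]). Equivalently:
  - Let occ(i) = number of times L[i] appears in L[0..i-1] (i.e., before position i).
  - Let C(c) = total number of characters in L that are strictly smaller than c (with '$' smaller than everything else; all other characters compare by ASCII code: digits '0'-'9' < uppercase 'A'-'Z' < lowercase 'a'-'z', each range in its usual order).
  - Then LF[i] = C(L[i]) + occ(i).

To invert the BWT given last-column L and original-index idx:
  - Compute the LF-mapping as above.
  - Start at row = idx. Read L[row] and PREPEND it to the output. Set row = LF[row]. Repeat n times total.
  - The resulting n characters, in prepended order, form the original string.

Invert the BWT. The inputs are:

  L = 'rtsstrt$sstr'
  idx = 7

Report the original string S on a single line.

LF mapping: 1 8 4 5 9 2 10 0 6 7 11 3
Walk LF starting at row 7, prepending L[row]:
  step 1: row=7, L[7]='$', prepend. Next row=LF[7]=0
  step 2: row=0, L[0]='r', prepend. Next row=LF[0]=1
  step 3: row=1, L[1]='t', prepend. Next row=LF[1]=8
  step 4: row=8, L[8]='s', prepend. Next row=LF[8]=6
  step 5: row=6, L[6]='t', prepend. Next row=LF[6]=10
  step 6: row=10, L[10]='t', prepend. Next row=LF[10]=11
  step 7: row=11, L[11]='r', prepend. Next row=LF[11]=3
  step 8: row=3, L[3]='s', prepend. Next row=LF[3]=5
  step 9: row=5, L[5]='r', prepend. Next row=LF[5]=2
  step 10: row=2, L[2]='s', prepend. Next row=LF[2]=4
  step 11: row=4, L[4]='t', prepend. Next row=LF[4]=9
  step 12: row=9, L[9]='s', prepend. Next row=LF[9]=7
Reversed output: stsrsrttstr$

Answer: stsrsrttstr$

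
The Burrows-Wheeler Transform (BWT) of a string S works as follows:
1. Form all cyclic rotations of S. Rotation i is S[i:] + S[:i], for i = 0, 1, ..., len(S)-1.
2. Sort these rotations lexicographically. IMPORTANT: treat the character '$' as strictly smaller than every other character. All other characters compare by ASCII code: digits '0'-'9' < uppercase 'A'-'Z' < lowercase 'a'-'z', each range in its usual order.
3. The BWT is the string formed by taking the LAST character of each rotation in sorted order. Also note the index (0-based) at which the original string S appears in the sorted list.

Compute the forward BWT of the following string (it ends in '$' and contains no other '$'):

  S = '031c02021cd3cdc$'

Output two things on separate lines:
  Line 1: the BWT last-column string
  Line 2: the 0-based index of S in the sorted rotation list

Answer: cc2$32000dd113cc
3

Derivation:
All 16 rotations (rotation i = S[i:]+S[:i]):
  rot[0] = 031c02021cd3cdc$
  rot[1] = 31c02021cd3cdc$0
  rot[2] = 1c02021cd3cdc$03
  rot[3] = c02021cd3cdc$031
  rot[4] = 02021cd3cdc$031c
  rot[5] = 2021cd3cdc$031c0
  rot[6] = 021cd3cdc$031c02
  rot[7] = 21cd3cdc$031c020
  rot[8] = 1cd3cdc$031c0202
  rot[9] = cd3cdc$031c02021
  rot[10] = d3cdc$031c02021c
  rot[11] = 3cdc$031c02021cd
  rot[12] = cdc$031c02021cd3
  rot[13] = dc$031c02021cd3c
  rot[14] = c$031c02021cd3cd
  rot[15] = $031c02021cd3cdc
Sorted (with $ < everything):
  sorted[0] = $031c02021cd3cdc  (last char: 'c')
  sorted[1] = 02021cd3cdc$031c  (last char: 'c')
  sorted[2] = 021cd3cdc$031c02  (last char: '2')
  sorted[3] = 031c02021cd3cdc$  (last char: '$')
  sorted[4] = 1c02021cd3cdc$03  (last char: '3')
  sorted[5] = 1cd3cdc$031c0202  (last char: '2')
  sorted[6] = 2021cd3cdc$031c0  (last char: '0')
  sorted[7] = 21cd3cdc$031c020  (last char: '0')
  sorted[8] = 31c02021cd3cdc$0  (last char: '0')
  sorted[9] = 3cdc$031c02021cd  (last char: 'd')
  sorted[10] = c$031c02021cd3cd  (last char: 'd')
  sorted[11] = c02021cd3cdc$031  (last char: '1')
  sorted[12] = cd3cdc$031c02021  (last char: '1')
  sorted[13] = cdc$031c02021cd3  (last char: '3')
  sorted[14] = d3cdc$031c02021c  (last char: 'c')
  sorted[15] = dc$031c02021cd3c  (last char: 'c')
Last column: cc2$32000dd113cc
Original string S is at sorted index 3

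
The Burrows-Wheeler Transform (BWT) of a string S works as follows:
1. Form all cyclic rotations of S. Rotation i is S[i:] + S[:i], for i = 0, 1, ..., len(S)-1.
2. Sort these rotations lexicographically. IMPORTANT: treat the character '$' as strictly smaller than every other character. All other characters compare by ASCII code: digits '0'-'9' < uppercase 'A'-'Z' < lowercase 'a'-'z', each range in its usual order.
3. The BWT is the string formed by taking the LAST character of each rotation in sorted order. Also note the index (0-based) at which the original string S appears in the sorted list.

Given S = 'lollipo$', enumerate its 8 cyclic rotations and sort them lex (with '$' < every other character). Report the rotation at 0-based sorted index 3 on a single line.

Answer: llipo$lo

Derivation:
All 8 rotations (rotation i = S[i:]+S[:i]):
  rot[0] = lollipo$
  rot[1] = ollipo$l
  rot[2] = llipo$lo
  rot[3] = lipo$lol
  rot[4] = ipo$loll
  rot[5] = po$lolli
  rot[6] = o$lollip
  rot[7] = $lollipo
Sorted (with $ < everything):
  sorted[0] = $lollipo
  sorted[1] = ipo$loll
  sorted[2] = lipo$lol
  sorted[3] = llipo$lo
  sorted[4] = lollipo$
  sorted[5] = o$lollip
  sorted[6] = ollipo$l
  sorted[7] = po$lolli
sorted[3] = llipo$lo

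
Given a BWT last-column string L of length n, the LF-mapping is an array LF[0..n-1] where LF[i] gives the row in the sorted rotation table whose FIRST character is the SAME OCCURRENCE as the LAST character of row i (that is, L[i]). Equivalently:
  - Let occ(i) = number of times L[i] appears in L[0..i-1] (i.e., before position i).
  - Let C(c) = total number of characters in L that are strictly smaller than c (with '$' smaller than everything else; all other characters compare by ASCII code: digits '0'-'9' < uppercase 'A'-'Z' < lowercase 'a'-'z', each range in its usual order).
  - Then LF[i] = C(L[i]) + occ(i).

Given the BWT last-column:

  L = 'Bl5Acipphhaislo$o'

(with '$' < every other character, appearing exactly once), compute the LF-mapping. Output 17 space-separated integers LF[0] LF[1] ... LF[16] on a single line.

Answer: 3 10 1 2 5 8 14 15 6 7 4 9 16 11 12 0 13

Derivation:
Char counts: '$':1, '5':1, 'A':1, 'B':1, 'a':1, 'c':1, 'h':2, 'i':2, 'l':2, 'o':2, 'p':2, 's':1
C (first-col start): C('$')=0, C('5')=1, C('A')=2, C('B')=3, C('a')=4, C('c')=5, C('h')=6, C('i')=8, C('l')=10, C('o')=12, C('p')=14, C('s')=16
L[0]='B': occ=0, LF[0]=C('B')+0=3+0=3
L[1]='l': occ=0, LF[1]=C('l')+0=10+0=10
L[2]='5': occ=0, LF[2]=C('5')+0=1+0=1
L[3]='A': occ=0, LF[3]=C('A')+0=2+0=2
L[4]='c': occ=0, LF[4]=C('c')+0=5+0=5
L[5]='i': occ=0, LF[5]=C('i')+0=8+0=8
L[6]='p': occ=0, LF[6]=C('p')+0=14+0=14
L[7]='p': occ=1, LF[7]=C('p')+1=14+1=15
L[8]='h': occ=0, LF[8]=C('h')+0=6+0=6
L[9]='h': occ=1, LF[9]=C('h')+1=6+1=7
L[10]='a': occ=0, LF[10]=C('a')+0=4+0=4
L[11]='i': occ=1, LF[11]=C('i')+1=8+1=9
L[12]='s': occ=0, LF[12]=C('s')+0=16+0=16
L[13]='l': occ=1, LF[13]=C('l')+1=10+1=11
L[14]='o': occ=0, LF[14]=C('o')+0=12+0=12
L[15]='$': occ=0, LF[15]=C('$')+0=0+0=0
L[16]='o': occ=1, LF[16]=C('o')+1=12+1=13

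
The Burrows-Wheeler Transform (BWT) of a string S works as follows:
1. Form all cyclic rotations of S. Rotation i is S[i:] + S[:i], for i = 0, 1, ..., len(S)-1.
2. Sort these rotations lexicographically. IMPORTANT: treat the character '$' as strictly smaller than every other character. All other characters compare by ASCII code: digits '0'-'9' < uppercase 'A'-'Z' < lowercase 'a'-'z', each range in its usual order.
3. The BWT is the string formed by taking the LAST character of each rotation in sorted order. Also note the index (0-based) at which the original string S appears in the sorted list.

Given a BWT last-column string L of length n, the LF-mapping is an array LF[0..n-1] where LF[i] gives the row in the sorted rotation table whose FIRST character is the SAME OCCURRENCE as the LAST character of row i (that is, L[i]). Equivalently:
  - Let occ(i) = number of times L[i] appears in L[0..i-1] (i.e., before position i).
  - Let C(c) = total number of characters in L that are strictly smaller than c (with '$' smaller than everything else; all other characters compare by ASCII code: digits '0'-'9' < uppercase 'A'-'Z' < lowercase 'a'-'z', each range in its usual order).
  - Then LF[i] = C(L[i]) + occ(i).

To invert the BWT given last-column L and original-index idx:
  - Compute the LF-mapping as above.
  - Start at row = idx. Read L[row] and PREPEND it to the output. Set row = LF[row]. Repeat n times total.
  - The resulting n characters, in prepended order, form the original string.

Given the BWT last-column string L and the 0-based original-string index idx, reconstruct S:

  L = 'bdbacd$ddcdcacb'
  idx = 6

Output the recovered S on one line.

Answer: cbadccdcdbddab$

Derivation:
LF mapping: 3 10 4 1 6 11 0 12 13 7 14 8 2 9 5
Walk LF starting at row 6, prepending L[row]:
  step 1: row=6, L[6]='$', prepend. Next row=LF[6]=0
  step 2: row=0, L[0]='b', prepend. Next row=LF[0]=3
  step 3: row=3, L[3]='a', prepend. Next row=LF[3]=1
  step 4: row=1, L[1]='d', prepend. Next row=LF[1]=10
  step 5: row=10, L[10]='d', prepend. Next row=LF[10]=14
  step 6: row=14, L[14]='b', prepend. Next row=LF[14]=5
  step 7: row=5, L[5]='d', prepend. Next row=LF[5]=11
  step 8: row=11, L[11]='c', prepend. Next row=LF[11]=8
  step 9: row=8, L[8]='d', prepend. Next row=LF[8]=13
  step 10: row=13, L[13]='c', prepend. Next row=LF[13]=9
  step 11: row=9, L[9]='c', prepend. Next row=LF[9]=7
  step 12: row=7, L[7]='d', prepend. Next row=LF[7]=12
  step 13: row=12, L[12]='a', prepend. Next row=LF[12]=2
  step 14: row=2, L[2]='b', prepend. Next row=LF[2]=4
  step 15: row=4, L[4]='c', prepend. Next row=LF[4]=6
Reversed output: cbadccdcdbddab$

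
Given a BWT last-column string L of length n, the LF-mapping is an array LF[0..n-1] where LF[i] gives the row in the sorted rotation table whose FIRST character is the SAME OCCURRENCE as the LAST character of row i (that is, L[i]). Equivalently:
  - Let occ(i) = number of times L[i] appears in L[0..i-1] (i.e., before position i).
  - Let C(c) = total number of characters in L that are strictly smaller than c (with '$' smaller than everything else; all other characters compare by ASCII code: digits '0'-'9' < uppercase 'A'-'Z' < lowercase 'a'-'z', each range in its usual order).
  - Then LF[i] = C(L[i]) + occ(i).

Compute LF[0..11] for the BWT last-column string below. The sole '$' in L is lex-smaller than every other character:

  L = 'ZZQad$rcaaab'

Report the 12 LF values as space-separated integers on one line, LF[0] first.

Char counts: '$':1, 'Q':1, 'Z':2, 'a':4, 'b':1, 'c':1, 'd':1, 'r':1
C (first-col start): C('$')=0, C('Q')=1, C('Z')=2, C('a')=4, C('b')=8, C('c')=9, C('d')=10, C('r')=11
L[0]='Z': occ=0, LF[0]=C('Z')+0=2+0=2
L[1]='Z': occ=1, LF[1]=C('Z')+1=2+1=3
L[2]='Q': occ=0, LF[2]=C('Q')+0=1+0=1
L[3]='a': occ=0, LF[3]=C('a')+0=4+0=4
L[4]='d': occ=0, LF[4]=C('d')+0=10+0=10
L[5]='$': occ=0, LF[5]=C('$')+0=0+0=0
L[6]='r': occ=0, LF[6]=C('r')+0=11+0=11
L[7]='c': occ=0, LF[7]=C('c')+0=9+0=9
L[8]='a': occ=1, LF[8]=C('a')+1=4+1=5
L[9]='a': occ=2, LF[9]=C('a')+2=4+2=6
L[10]='a': occ=3, LF[10]=C('a')+3=4+3=7
L[11]='b': occ=0, LF[11]=C('b')+0=8+0=8

Answer: 2 3 1 4 10 0 11 9 5 6 7 8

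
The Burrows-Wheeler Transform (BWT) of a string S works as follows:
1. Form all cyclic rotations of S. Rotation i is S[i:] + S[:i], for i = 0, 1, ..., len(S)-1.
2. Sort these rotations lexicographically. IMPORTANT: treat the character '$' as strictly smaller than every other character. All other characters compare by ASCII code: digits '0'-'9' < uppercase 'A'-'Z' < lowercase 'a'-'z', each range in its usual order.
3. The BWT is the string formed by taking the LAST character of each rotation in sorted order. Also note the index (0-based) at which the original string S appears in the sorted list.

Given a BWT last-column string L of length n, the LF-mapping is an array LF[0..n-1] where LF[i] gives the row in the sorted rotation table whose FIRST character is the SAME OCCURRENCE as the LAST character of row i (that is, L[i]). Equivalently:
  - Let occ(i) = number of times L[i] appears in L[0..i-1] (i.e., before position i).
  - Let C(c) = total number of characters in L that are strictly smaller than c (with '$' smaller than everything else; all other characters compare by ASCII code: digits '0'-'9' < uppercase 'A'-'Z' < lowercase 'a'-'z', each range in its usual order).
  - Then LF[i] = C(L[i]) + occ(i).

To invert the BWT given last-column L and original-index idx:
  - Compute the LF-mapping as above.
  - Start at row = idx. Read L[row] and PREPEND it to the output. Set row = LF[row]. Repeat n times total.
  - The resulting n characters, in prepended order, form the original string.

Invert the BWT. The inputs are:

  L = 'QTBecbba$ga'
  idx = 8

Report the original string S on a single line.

Answer: cabbageTBQ$

Derivation:
LF mapping: 2 3 1 9 8 6 7 4 0 10 5
Walk LF starting at row 8, prepending L[row]:
  step 1: row=8, L[8]='$', prepend. Next row=LF[8]=0
  step 2: row=0, L[0]='Q', prepend. Next row=LF[0]=2
  step 3: row=2, L[2]='B', prepend. Next row=LF[2]=1
  step 4: row=1, L[1]='T', prepend. Next row=LF[1]=3
  step 5: row=3, L[3]='e', prepend. Next row=LF[3]=9
  step 6: row=9, L[9]='g', prepend. Next row=LF[9]=10
  step 7: row=10, L[10]='a', prepend. Next row=LF[10]=5
  step 8: row=5, L[5]='b', prepend. Next row=LF[5]=6
  step 9: row=6, L[6]='b', prepend. Next row=LF[6]=7
  step 10: row=7, L[7]='a', prepend. Next row=LF[7]=4
  step 11: row=4, L[4]='c', prepend. Next row=LF[4]=8
Reversed output: cabbageTBQ$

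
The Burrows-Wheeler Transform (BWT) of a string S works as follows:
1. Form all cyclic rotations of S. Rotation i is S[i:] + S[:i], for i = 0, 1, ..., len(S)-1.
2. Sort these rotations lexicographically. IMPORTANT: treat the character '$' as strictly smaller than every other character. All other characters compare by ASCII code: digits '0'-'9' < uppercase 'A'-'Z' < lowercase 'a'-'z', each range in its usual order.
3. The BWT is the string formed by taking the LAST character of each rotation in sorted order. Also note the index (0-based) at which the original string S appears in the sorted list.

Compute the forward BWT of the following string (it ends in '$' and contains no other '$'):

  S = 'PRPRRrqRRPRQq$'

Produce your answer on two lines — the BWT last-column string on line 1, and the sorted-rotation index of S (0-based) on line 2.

Answer: q$RRRRPPqPRQrR
1

Derivation:
All 14 rotations (rotation i = S[i:]+S[:i]):
  rot[0] = PRPRRrqRRPRQq$
  rot[1] = RPRRrqRRPRQq$P
  rot[2] = PRRrqRRPRQq$PR
  rot[3] = RRrqRRPRQq$PRP
  rot[4] = RrqRRPRQq$PRPR
  rot[5] = rqRRPRQq$PRPRR
  rot[6] = qRRPRQq$PRPRRr
  rot[7] = RRPRQq$PRPRRrq
  rot[8] = RPRQq$PRPRRrqR
  rot[9] = PRQq$PRPRRrqRR
  rot[10] = RQq$PRPRRrqRRP
  rot[11] = Qq$PRPRRrqRRPR
  rot[12] = q$PRPRRrqRRPRQ
  rot[13] = $PRPRRrqRRPRQq
Sorted (with $ < everything):
  sorted[0] = $PRPRRrqRRPRQq  (last char: 'q')
  sorted[1] = PRPRRrqRRPRQq$  (last char: '$')
  sorted[2] = PRQq$PRPRRrqRR  (last char: 'R')
  sorted[3] = PRRrqRRPRQq$PR  (last char: 'R')
  sorted[4] = Qq$PRPRRrqRRPR  (last char: 'R')
  sorted[5] = RPRQq$PRPRRrqR  (last char: 'R')
  sorted[6] = RPRRrqRRPRQq$P  (last char: 'P')
  sorted[7] = RQq$PRPRRrqRRP  (last char: 'P')
  sorted[8] = RRPRQq$PRPRRrq  (last char: 'q')
  sorted[9] = RRrqRRPRQq$PRP  (last char: 'P')
  sorted[10] = RrqRRPRQq$PRPR  (last char: 'R')
  sorted[11] = q$PRPRRrqRRPRQ  (last char: 'Q')
  sorted[12] = qRRPRQq$PRPRRr  (last char: 'r')
  sorted[13] = rqRRPRQq$PRPRR  (last char: 'R')
Last column: q$RRRRPPqPRQrR
Original string S is at sorted index 1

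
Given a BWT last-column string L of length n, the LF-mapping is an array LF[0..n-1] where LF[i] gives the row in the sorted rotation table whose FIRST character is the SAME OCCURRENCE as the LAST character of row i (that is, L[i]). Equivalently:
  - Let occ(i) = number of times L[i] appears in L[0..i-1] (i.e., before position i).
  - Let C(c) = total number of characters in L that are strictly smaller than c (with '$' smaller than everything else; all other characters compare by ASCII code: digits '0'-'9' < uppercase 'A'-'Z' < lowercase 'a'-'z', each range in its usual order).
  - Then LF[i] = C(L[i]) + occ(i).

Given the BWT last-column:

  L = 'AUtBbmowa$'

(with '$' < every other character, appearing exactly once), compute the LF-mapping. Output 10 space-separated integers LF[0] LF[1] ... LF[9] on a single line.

Answer: 1 3 8 2 5 6 7 9 4 0

Derivation:
Char counts: '$':1, 'A':1, 'B':1, 'U':1, 'a':1, 'b':1, 'm':1, 'o':1, 't':1, 'w':1
C (first-col start): C('$')=0, C('A')=1, C('B')=2, C('U')=3, C('a')=4, C('b')=5, C('m')=6, C('o')=7, C('t')=8, C('w')=9
L[0]='A': occ=0, LF[0]=C('A')+0=1+0=1
L[1]='U': occ=0, LF[1]=C('U')+0=3+0=3
L[2]='t': occ=0, LF[2]=C('t')+0=8+0=8
L[3]='B': occ=0, LF[3]=C('B')+0=2+0=2
L[4]='b': occ=0, LF[4]=C('b')+0=5+0=5
L[5]='m': occ=0, LF[5]=C('m')+0=6+0=6
L[6]='o': occ=0, LF[6]=C('o')+0=7+0=7
L[7]='w': occ=0, LF[7]=C('w')+0=9+0=9
L[8]='a': occ=0, LF[8]=C('a')+0=4+0=4
L[9]='$': occ=0, LF[9]=C('$')+0=0+0=0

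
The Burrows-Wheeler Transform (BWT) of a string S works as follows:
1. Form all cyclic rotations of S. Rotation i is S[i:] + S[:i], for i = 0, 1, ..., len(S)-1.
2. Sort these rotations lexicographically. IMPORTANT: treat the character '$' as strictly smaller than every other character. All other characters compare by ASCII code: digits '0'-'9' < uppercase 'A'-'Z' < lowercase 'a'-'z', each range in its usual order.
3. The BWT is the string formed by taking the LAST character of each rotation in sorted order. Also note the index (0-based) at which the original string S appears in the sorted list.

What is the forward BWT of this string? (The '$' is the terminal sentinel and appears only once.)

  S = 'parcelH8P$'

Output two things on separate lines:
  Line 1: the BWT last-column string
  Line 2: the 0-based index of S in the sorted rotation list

All 10 rotations (rotation i = S[i:]+S[:i]):
  rot[0] = parcelH8P$
  rot[1] = arcelH8P$p
  rot[2] = rcelH8P$pa
  rot[3] = celH8P$par
  rot[4] = elH8P$parc
  rot[5] = lH8P$parce
  rot[6] = H8P$parcel
  rot[7] = 8P$parcelH
  rot[8] = P$parcelH8
  rot[9] = $parcelH8P
Sorted (with $ < everything):
  sorted[0] = $parcelH8P  (last char: 'P')
  sorted[1] = 8P$parcelH  (last char: 'H')
  sorted[2] = H8P$parcel  (last char: 'l')
  sorted[3] = P$parcelH8  (last char: '8')
  sorted[4] = arcelH8P$p  (last char: 'p')
  sorted[5] = celH8P$par  (last char: 'r')
  sorted[6] = elH8P$parc  (last char: 'c')
  sorted[7] = lH8P$parce  (last char: 'e')
  sorted[8] = parcelH8P$  (last char: '$')
  sorted[9] = rcelH8P$pa  (last char: 'a')
Last column: PHl8prce$a
Original string S is at sorted index 8

Answer: PHl8prce$a
8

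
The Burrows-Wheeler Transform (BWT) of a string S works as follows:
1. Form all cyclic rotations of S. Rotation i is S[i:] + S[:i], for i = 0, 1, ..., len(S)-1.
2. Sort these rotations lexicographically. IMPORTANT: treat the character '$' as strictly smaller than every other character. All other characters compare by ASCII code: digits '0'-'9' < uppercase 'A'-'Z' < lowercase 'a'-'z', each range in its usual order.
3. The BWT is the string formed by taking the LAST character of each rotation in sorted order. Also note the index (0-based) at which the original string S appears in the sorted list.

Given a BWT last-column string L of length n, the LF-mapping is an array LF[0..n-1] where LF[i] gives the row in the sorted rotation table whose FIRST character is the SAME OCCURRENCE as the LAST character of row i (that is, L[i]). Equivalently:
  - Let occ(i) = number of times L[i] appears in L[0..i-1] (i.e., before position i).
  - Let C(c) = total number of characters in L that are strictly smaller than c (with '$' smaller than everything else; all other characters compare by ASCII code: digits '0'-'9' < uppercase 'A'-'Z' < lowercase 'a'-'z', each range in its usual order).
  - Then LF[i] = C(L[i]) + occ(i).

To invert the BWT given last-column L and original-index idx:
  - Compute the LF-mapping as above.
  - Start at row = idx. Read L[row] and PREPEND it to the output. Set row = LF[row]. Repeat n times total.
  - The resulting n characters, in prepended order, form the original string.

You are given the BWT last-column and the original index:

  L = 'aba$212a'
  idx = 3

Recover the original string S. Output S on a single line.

LF mapping: 4 7 5 0 2 1 3 6
Walk LF starting at row 3, prepending L[row]:
  step 1: row=3, L[3]='$', prepend. Next row=LF[3]=0
  step 2: row=0, L[0]='a', prepend. Next row=LF[0]=4
  step 3: row=4, L[4]='2', prepend. Next row=LF[4]=2
  step 4: row=2, L[2]='a', prepend. Next row=LF[2]=5
  step 5: row=5, L[5]='1', prepend. Next row=LF[5]=1
  step 6: row=1, L[1]='b', prepend. Next row=LF[1]=7
  step 7: row=7, L[7]='a', prepend. Next row=LF[7]=6
  step 8: row=6, L[6]='2', prepend. Next row=LF[6]=3
Reversed output: 2ab1a2a$

Answer: 2ab1a2a$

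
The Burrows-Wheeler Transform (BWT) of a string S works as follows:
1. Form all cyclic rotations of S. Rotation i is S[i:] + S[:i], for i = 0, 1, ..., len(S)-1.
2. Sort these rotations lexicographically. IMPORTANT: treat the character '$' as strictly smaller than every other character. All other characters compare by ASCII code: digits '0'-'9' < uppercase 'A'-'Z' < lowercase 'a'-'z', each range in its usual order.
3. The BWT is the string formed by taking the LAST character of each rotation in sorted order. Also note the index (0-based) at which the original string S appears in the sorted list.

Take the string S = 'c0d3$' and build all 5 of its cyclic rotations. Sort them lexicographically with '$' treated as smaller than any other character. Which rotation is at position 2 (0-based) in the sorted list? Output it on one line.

All 5 rotations (rotation i = S[i:]+S[:i]):
  rot[0] = c0d3$
  rot[1] = 0d3$c
  rot[2] = d3$c0
  rot[3] = 3$c0d
  rot[4] = $c0d3
Sorted (with $ < everything):
  sorted[0] = $c0d3
  sorted[1] = 0d3$c
  sorted[2] = 3$c0d
  sorted[3] = c0d3$
  sorted[4] = d3$c0
sorted[2] = 3$c0d

Answer: 3$c0d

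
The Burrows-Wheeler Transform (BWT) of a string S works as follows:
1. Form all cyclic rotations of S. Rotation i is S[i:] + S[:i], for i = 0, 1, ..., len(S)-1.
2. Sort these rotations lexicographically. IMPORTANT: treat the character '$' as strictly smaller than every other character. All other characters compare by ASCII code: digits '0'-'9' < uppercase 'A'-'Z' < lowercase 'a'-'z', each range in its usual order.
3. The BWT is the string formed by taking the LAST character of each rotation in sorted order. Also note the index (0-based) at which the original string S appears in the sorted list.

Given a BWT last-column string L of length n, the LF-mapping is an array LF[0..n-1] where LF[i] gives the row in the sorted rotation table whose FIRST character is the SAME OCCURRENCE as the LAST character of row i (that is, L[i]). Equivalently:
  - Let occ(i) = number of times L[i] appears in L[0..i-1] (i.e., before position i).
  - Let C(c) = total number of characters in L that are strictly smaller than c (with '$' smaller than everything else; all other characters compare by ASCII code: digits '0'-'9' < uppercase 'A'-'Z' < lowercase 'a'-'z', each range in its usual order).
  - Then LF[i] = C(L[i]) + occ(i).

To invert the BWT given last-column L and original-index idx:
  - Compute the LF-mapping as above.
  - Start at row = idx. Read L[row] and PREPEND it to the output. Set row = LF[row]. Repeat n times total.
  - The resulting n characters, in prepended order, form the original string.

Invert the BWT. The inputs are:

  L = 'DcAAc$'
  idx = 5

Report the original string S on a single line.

Answer: ccAAD$

Derivation:
LF mapping: 3 4 1 2 5 0
Walk LF starting at row 5, prepending L[row]:
  step 1: row=5, L[5]='$', prepend. Next row=LF[5]=0
  step 2: row=0, L[0]='D', prepend. Next row=LF[0]=3
  step 3: row=3, L[3]='A', prepend. Next row=LF[3]=2
  step 4: row=2, L[2]='A', prepend. Next row=LF[2]=1
  step 5: row=1, L[1]='c', prepend. Next row=LF[1]=4
  step 6: row=4, L[4]='c', prepend. Next row=LF[4]=5
Reversed output: ccAAD$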